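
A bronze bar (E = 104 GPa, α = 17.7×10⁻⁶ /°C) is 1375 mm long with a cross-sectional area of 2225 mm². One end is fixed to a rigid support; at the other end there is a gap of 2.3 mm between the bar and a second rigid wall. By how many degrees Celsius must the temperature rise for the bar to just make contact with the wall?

Contact occurs when the free expansion equals the gap: αΔT L = 2.3 mm.
So ΔT = g/(αL) = 2.3/(17.7×10⁻⁶ × 1375) = 94.5 °C.

ΔT ≈ 94.5 °C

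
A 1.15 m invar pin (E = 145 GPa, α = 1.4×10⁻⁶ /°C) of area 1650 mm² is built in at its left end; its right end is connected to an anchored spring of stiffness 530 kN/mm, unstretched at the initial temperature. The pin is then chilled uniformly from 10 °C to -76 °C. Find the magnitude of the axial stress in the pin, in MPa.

σ ≈ 12.5 MPa (tensile)

The unrestrained thermal change is αΔT L = 1.4×10⁻⁶ × 86 × 1150 = 0.1385 mm.
Let P be the tensile force in the spring. The pin extends elastically by PL/(AE) and the spring stretches by P/k; together these equal δ_free.
So P = δ_free / [L/(AE) + 1/k] = 0.1385 / [ 1150/(1650×145×10³) + 1/(530×10³) ].
P = 0.1385 / 6.693×10⁻⁶ = 20690 N.
σ = P/A = 20690/1650 = 12.54 MPa.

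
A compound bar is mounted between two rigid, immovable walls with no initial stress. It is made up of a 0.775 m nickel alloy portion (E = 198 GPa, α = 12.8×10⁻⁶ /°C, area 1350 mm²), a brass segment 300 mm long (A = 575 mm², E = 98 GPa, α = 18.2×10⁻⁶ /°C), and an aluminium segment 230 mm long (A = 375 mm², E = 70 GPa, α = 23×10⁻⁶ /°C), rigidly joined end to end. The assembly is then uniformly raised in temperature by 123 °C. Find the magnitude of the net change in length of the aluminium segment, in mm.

|ΔL| ≈ 0.661 mm

With the walls removed the bar would change length by δ_free = Σ αᵢΔT Lᵢ = 12.8×10⁻⁶×123×775 + 18.2×10⁻⁶×123×300 + 23×10⁻⁶×123×230 = 2.542 mm.
The rigid supports impose zero overall length change; the single axial force P common to all segments must satisfy P Σ Lᵢ/(AᵢEᵢ) = δ_free.
The series flexibility is Σ Lᵢ/(AᵢEᵢ) = 775/(1350×198×10³) + 300/(575×98×10³) + 230/(375×70×10³) = 1.699×10⁻⁵ mm/N.
Hence P = δ_free / Σ(L/AE) = 2.542/1.699×10⁻⁵ = 149.7 kN (compressive).
For the aluminium segment, free thermal change = 23×10⁻⁶×123×230 = 0.6507 mm and elastic change from P = 149700×230/(375×70×10³) = 1.312 mm; these oppose, so the net change is 0.661 mm (segment shortens).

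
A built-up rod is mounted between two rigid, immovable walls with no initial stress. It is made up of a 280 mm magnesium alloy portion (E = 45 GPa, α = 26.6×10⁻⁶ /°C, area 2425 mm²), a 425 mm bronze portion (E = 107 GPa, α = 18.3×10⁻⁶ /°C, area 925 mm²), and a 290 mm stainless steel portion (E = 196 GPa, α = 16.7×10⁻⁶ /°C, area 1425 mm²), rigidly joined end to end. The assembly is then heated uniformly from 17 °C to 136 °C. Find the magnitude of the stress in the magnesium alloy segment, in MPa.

With the walls removed the bar would change length by δ_free = Σ αᵢΔT Lᵢ = 26.6×10⁻⁶×119×280 + 18.3×10⁻⁶×119×425 + 16.7×10⁻⁶×119×290 = 2.388 mm.
Since the ends are fixed, an axial force P builds up, equal in every segment, with P · Σ Lᵢ/(AᵢEᵢ) = δ_free.
Σ Lᵢ/(AᵢEᵢ) = 280/(2425×45×10³) + 425/(925×107×10³) + 290/(1425×196×10³) = 7.898×10⁻⁶ mm/N.
P = 2.388 / 7.898×10⁻⁶ = 302400 N = 302.4 kN, compressive.
σ_{magnesium alloy} = P / A = 302400 / 2425 = 124.7 MPa.

σ ≈ 125 MPa (compressive)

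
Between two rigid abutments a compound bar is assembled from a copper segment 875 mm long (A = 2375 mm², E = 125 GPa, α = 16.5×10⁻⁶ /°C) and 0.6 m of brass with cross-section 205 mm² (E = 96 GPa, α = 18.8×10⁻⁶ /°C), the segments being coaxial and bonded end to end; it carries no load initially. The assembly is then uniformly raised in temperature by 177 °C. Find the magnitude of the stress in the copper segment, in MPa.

Free thermal expansion of the whole bar: Σ αᵢΔT Lᵢ = 16.5×10⁻⁶×177×875 + 18.8×10⁻⁶×177×600 = 4.552 mm.
The walls prevent any net length change, so an axial force P (same in every segment) develops. Compatibility: P · Σ Lᵢ/(AᵢEᵢ) = δ_free.
Σ Lᵢ/(AᵢEᵢ) = 875/(2375×125×10³) + 600/(205×96×10³) = 3.344×10⁻⁵ mm/N.
Hence P = δ_free / Σ(L/AE) = 4.552/3.344×10⁻⁵ = 136.1 kN (compressive).
σ_{copper} = P / A = 136100 / 2375 = 57.32 MPa.

σ ≈ 57.3 MPa (compressive)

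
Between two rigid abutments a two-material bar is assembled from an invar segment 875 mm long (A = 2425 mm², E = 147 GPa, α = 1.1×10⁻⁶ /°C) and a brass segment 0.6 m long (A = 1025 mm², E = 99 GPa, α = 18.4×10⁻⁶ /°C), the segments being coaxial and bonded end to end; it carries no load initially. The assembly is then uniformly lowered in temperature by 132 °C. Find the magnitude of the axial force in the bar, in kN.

P ≈ 189 kN (tensile)

With the walls removed the bar would change length by δ_free = Σ αᵢΔT Lᵢ = 1.1×10⁻⁶×132×875 + 18.4×10⁻⁶×132×600 = 1.584 mm.
The rigid supports impose zero overall length change; the single axial force P common to all segments must satisfy P Σ Lᵢ/(AᵢEᵢ) = δ_free.
Σ Lᵢ/(AᵢEᵢ) = 875/(2425×147×10³) + 600/(1025×99×10³) = 8.367×10⁻⁶ mm/N.
P = 1.584 / 8.367×10⁻⁶ = 189300 N = 189.3 kN, tensile.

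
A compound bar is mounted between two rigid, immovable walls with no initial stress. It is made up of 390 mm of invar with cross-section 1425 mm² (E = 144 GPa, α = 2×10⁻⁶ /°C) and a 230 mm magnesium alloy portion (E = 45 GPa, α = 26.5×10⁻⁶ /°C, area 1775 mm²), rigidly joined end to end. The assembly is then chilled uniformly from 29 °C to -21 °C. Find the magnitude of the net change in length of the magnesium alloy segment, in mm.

If the supports were absent, the total length change would be Σ αᵢΔT Lᵢ = 2×10⁻⁶×50×390 + 26.5×10⁻⁶×50×230 = 0.3438 mm.
Since the ends are fixed, an axial force P builds up, equal in every segment, with P · Σ Lᵢ/(AᵢEᵢ) = δ_free.
The series flexibility is Σ Lᵢ/(AᵢEᵢ) = 390/(1425×144×10³) + 230/(1775×45×10³) = 4.78×10⁻⁶ mm/N.
So P = 0.3438 / 4.78×10⁻⁶ = 71.91 kN, tensile.
For the magnesium alloy segment, free thermal change = 26.5×10⁻⁶×50×230 = 0.3048 mm and elastic change from P = 71910×230/(1775×45×10³) = 0.2071 mm; these oppose, so the net change is 0.0977 mm (segment shortens).

|ΔL| ≈ 0.0977 mm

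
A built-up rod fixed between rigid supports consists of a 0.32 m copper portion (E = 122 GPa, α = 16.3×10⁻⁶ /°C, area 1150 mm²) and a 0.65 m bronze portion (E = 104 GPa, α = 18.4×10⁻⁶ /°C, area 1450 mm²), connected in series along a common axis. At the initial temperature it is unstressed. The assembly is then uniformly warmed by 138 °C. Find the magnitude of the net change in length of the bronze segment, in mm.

|ΔL| ≈ 0.1 mm

With the walls removed the bar would change length by δ_free = Σ αᵢΔT Lᵢ = 16.3×10⁻⁶×138×320 + 18.4×10⁻⁶×138×650 = 2.37 mm.
The rigid supports impose zero overall length change; the single axial force P common to all segments must satisfy P Σ Lᵢ/(AᵢEᵢ) = δ_free.
Σ Lᵢ/(AᵢEᵢ) = 320/(1150×122×10³) + 650/(1450×104×10³) = 6.591×10⁻⁶ mm/N.
Hence P = δ_free / Σ(L/AE) = 2.37/6.591×10⁻⁶ = 359.6 kN (compressive).
For the bronze segment, free thermal change = 18.4×10⁻⁶×138×650 = 1.65 mm and elastic change from P = 359600×650/(1450×104×10³) = 1.55 mm; these oppose, so the net change is 0.1 mm (segment lengthens).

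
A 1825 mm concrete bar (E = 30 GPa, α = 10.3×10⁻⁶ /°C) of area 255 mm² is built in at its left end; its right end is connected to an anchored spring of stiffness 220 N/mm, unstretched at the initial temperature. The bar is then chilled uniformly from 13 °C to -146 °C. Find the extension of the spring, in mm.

Free thermal contraction: δ_free = αΔT L = 10.3×10⁻⁶ × 159 × 1825 = 2.989 mm.
With a force P in the spring, the elastic change of the bar is PL/(AE) and that of the spring is P/k; compatibility requires their sum to equal δ_free.
So P = δ_free / [L/(AE) + 1/k] = 2.989 / [ 1825/(255×30×10³) + 1/(220) ].
P = 2.989 / 0.004784 = 624.7 N.
Spring extension = P/k = 624.7/(220) = 2.84 mm.

δ ≈ 2.84 mm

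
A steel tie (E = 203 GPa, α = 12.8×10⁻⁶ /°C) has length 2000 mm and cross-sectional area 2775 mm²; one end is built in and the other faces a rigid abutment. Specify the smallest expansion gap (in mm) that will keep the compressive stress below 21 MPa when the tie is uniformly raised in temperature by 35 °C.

g ≈ 0.689 mm

Free expansion if unrestrained: δ_free = αΔT L = 12.8×10⁻⁶ × 35 × 2000 = 0.896 mm.
A stress of 21 MPa corresponds to the wall pushing the tie back by σL/E = 21×2000/(203×10³) = 0.2069 mm.
The gap must absorb the remainder: g_min = 0.896 − 0.2069 = 0.6891 mm.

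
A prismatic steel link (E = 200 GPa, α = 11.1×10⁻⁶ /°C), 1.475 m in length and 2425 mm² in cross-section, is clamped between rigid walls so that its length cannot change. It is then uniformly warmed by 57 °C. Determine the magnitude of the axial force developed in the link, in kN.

With zero net strain, σ = E·αΔT = 200 GPa × 11.1×10⁻⁶ × 57 = 126.5 MPa.
Axial force P = σA = 126.5 × 2425 = 306900 N = 306.9 kN, compressive.

P ≈ 307 kN (compressive)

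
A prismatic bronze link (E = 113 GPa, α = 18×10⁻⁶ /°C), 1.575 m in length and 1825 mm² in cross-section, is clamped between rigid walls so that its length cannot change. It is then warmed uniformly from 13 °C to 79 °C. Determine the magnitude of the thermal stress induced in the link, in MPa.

σ ≈ 134 MPa (compressive)

The supports are rigid, so the total axial strain is zero. The restrained thermal strain is ε = αΔT = 18×10⁻⁶ × 66 = 1188×10⁻⁶.
The stress required to suppress this strain is σ = Eε = 113×10³ × 1188×10⁻⁶ = 134.2 MPa, compressive since the link is trying to expand.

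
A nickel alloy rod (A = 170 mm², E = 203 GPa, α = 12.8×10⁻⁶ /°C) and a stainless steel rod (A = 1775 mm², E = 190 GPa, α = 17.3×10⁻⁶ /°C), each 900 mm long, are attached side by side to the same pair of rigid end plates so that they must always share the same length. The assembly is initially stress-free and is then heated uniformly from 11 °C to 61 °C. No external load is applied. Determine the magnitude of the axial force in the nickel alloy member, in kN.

The stainless steel has the larger α, so on heating it would change length more than the nickel alloy if both were free. The rigid plates force a common final length, so the stainless steel is put into compression and the nickel alloy into tension, with equal and opposite forces P (no external load).
Compatibility of the two members (thermal + elastic change equal): (α₁ − α₂)ΔT = P·[1/(A₁E₁) + 1/(A₂E₂)].
|α₁ − α₂|·ΔT = 4.5×10⁻⁶ × 50 = 0.000225.
1/(A₁E₁) + 1/(A₂E₂) = 1/(170×203×10³) + 1/(1775×190×10³) = 3.194×10⁻⁸ N⁻¹.
P = 0.000225 / 3.194×10⁻⁸ = 7044 N = 7.044 kN.

P ≈ 7.04 kN (tensile in the nickel alloy)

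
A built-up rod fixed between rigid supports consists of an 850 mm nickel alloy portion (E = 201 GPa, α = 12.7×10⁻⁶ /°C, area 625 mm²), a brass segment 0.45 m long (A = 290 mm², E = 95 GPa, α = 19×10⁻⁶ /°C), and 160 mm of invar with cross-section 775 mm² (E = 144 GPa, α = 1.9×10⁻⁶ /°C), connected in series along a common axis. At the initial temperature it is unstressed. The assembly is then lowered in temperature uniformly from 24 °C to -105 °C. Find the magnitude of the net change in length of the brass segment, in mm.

If the supports were absent, the total length change would be Σ αᵢΔT Lᵢ = 12.7×10⁻⁶×129×850 + 19×10⁻⁶×129×450 + 1.9×10⁻⁶×129×160 = 2.535 mm.
Since the ends are fixed, an axial force P builds up, equal in every segment, with P · Σ Lᵢ/(AᵢEᵢ) = δ_free.
The series flexibility is Σ Lᵢ/(AᵢEᵢ) = 850/(625×201×10³) + 450/(290×95×10³) + 160/(775×144×10³) = 2.453×10⁻⁵ mm/N.
Hence P = δ_free / Σ(L/AE) = 2.535/2.453×10⁻⁵ = 103.3 kN (tensile).
For the brass segment, free thermal change = 19×10⁻⁶×129×450 = 1.103 mm and elastic change from P = 103300×450/(290×95×10³) = 1.688 mm; these oppose, so the net change is 0.585 mm (segment lengthens).

|ΔL| ≈ 0.585 mm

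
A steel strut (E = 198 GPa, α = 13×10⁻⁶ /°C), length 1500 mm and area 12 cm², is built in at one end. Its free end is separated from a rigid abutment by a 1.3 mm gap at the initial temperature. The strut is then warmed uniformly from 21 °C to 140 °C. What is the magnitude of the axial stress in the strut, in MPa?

Free thermal elongation = αΔT L = 13×10⁻⁶ × 119 × 1500 = 2.321 mm.
After closing the 1.3 mm clearance, 2.321 − 1.3 = 1.02 mm of expansion remains to be suppressed by the wall.
That suppressed elongation corresponds to σ = E·Δ/L = 198×10³ × 1.02/1500 = 134.7 MPa.

σ ≈ 135 MPa (compressive)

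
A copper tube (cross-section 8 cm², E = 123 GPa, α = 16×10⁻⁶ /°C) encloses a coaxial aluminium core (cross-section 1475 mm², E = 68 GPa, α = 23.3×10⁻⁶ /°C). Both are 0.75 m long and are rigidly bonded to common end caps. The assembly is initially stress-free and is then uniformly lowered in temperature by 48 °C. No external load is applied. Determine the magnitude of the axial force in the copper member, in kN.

P ≈ 17.4 kN (compressive in the copper)

Both members must finish at the same length. With the larger α, the aluminium tends to over-contract; the plates restrain it, putting the aluminium in tension and the copper in compression. With no external load the two internal forces are equal and opposite, magnitude P.
Equating the net (thermal + elastic) strains gives |α₁ − α₂|·ΔT = P·[1/(A₁E₁) + 1/(A₂E₂)].
|α₁ − α₂|·ΔT = 7.3×10⁻⁶ × 48 = 0.0003504.
1/(A₁E₁) + 1/(A₂E₂) = 1/(800×123×10³) + 1/(1475×68×10³) = 2.013×10⁻⁸ N⁻¹.
P = 0.0003504 / 2.013×10⁻⁸ = 17400 N = 17.4 kN.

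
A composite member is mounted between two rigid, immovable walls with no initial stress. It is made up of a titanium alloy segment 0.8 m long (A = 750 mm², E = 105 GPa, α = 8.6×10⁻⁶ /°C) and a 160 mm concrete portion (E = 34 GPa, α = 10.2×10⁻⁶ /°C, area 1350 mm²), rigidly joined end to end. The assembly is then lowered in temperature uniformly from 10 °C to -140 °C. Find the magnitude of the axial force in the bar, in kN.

If the supports were absent, the total length change would be Σ αᵢΔT Lᵢ = 8.6×10⁻⁶×150×800 + 10.2×10⁻⁶×150×160 = 1.277 mm.
The rigid supports impose zero overall length change; the single axial force P common to all segments must satisfy P Σ Lᵢ/(AᵢEᵢ) = δ_free.
Σ Lᵢ/(AᵢEᵢ) = 800/(750×105×10³) + 160/(1350×34×10³) = 1.364×10⁻⁵ mm/N.
So P = 1.277 / 1.364×10⁻⁵ = 93.58 kN, tensile.

P ≈ 93.6 kN (tensile)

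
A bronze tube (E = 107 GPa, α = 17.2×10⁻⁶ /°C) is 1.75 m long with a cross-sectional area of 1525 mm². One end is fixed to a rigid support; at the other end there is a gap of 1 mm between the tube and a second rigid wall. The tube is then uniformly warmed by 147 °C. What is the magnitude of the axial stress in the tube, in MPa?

Unrestrained expansion: δ_free = αΔT L = 17.2×10⁻⁶ × 147 × 1750 = 4.425 mm.
This exceeds the 1 mm gap, so the wall pushes back. The portion of expansion that must be recovered elastically is δ_free − gap = 4.425 − 1 = 3.425 mm.
So σ = E(δ_free − g)/L = 107×10³ × 3.425/1750 = 209.4 MPa.

σ ≈ 209 MPa (compressive)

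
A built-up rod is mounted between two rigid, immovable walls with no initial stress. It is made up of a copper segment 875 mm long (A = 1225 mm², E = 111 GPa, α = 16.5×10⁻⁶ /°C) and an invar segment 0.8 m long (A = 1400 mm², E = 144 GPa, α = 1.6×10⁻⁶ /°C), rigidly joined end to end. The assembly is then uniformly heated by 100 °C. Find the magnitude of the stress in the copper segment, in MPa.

With the walls removed the bar would change length by δ_free = Σ αᵢΔT Lᵢ = 16.5×10⁻⁶×100×875 + 1.6×10⁻⁶×100×800 = 1.572 mm.
Since the ends are fixed, an axial force P builds up, equal in every segment, with P · Σ Lᵢ/(AᵢEᵢ) = δ_free.
Σ Lᵢ/(AᵢEᵢ) = 875/(1225×111×10³) + 800/(1400×144×10³) = 1.04×10⁻⁵ mm/N.
Hence P = δ_free / Σ(L/AE) = 1.572/1.04×10⁻⁵ = 151.1 kN (compressive).
σ_{copper} = P / A = 151100 / 1225 = 123.3 MPa.

σ ≈ 123 MPa (compressive)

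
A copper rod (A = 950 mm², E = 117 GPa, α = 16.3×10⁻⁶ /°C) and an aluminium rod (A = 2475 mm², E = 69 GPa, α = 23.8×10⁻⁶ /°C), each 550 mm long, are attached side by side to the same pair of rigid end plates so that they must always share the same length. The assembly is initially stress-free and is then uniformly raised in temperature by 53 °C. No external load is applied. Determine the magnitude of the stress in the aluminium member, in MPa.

σ ≈ 10.8 MPa (compressive)

The aluminium has the larger α, so on heating it would change length more than the copper if both were free. The rigid plates force a common final length, so the aluminium is put into compression and the copper into tension, with equal and opposite forces P (no external load).
Compatibility of the two members (thermal + elastic change equal): (α₁ − α₂)ΔT = P·[1/(A₁E₁) + 1/(A₂E₂)].
|α₁ − α₂|·ΔT = 7.5×10⁻⁶ × 53 = 0.0003975.
1/(A₁E₁) + 1/(A₂E₂) = 1/(950×117×10³) + 1/(2475×69×10³) = 1.485×10⁻⁸ N⁻¹.
P = 0.0003975 / 1.485×10⁻⁸ = 26760 N = 26.76 kN.
σ_{aluminium} = P/A₂ = 26760/2475 = 10.81 MPa, compressive.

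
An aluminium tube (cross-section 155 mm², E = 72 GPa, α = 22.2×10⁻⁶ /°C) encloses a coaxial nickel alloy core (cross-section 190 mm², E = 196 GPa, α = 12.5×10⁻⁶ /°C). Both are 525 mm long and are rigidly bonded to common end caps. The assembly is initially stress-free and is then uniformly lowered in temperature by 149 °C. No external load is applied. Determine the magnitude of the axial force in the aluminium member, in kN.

P ≈ 12.4 kN (tensile in the aluminium)

Equilibrium of a rigid end plate with no external load gives equal and opposite internal forces ±P in the two members. Since α_{aluminium} > α_{nickel alloy}, cooling drives the aluminium into tension and the nickel alloy into compression.
Compatibility of the two members (thermal + elastic change equal): (α₁ − α₂)ΔT = P·[1/(A₁E₁) + 1/(A₂E₂)].
|α₁ − α₂|·ΔT = 9.7×10⁻⁶ × 149 = 0.001445.
1/(A₁E₁) + 1/(A₂E₂) = 1/(155×72×10³) + 1/(190×196×10³) = 1.165×10⁻⁷ N⁻¹.
P = 0.001445 / 1.165×10⁻⁷ = 12410 N = 12.41 kN.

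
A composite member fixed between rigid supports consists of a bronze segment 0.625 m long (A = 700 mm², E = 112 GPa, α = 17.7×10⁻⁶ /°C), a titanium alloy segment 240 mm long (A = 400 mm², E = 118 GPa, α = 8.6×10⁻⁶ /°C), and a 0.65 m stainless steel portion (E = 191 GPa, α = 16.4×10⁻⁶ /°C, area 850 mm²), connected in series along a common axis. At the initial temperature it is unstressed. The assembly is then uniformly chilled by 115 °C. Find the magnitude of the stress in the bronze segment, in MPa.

Free thermal contraction of the whole bar: Σ αᵢΔT Lᵢ = 17.7×10⁻⁶×115×625 + 8.6×10⁻⁶×115×240 + 16.4×10⁻⁶×115×650 = 2.735 mm.
The walls prevent any net length change, so an axial force P (same in every segment) develops. Compatibility: P · Σ Lᵢ/(AᵢEᵢ) = δ_free.
The series flexibility is Σ Lᵢ/(AᵢEᵢ) = 625/(700×112×10³) + 240/(400×118×10³) + 650/(850×191×10³) = 1.706×10⁻⁵ mm/N.
P = 2.735 / 1.706×10⁻⁵ = 160300 N = 160.3 kN, tensile.
σ_{bronze} = P / A = 160300 / 700 = 229.1 MPa.

σ ≈ 229 MPa (tensile)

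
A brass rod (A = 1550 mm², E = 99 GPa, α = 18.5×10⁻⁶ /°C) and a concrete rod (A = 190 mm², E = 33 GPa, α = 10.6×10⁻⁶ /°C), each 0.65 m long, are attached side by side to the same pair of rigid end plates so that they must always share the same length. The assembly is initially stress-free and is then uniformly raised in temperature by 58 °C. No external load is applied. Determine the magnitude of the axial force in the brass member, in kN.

P ≈ 2.76 kN (compressive in the brass)

Equilibrium of a rigid end plate with no external load gives equal and opposite internal forces ±P in the two members. Since α_{brass} > α_{concrete}, heating drives the brass into compression and the concrete into tension.
Compatibility of the two members (thermal + elastic change equal): (α₁ − α₂)ΔT = P·[1/(A₁E₁) + 1/(A₂E₂)].
|α₁ − α₂|·ΔT = 7.9×10⁻⁶ × 58 = 0.0004582.
1/(A₁E₁) + 1/(A₂E₂) = 1/(1550×99×10³) + 1/(190×33×10³) = 1.66×10⁻⁷ N⁻¹.
So P = 0.0004582 / 1.66×10⁻⁷ = 2.76 kN.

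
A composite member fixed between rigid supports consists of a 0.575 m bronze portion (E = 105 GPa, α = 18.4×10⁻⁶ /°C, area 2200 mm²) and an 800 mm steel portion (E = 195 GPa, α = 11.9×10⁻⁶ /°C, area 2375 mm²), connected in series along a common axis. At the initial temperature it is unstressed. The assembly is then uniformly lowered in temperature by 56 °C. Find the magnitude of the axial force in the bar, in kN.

With the walls removed the bar would change length by δ_free = Σ αᵢΔT Lᵢ = 18.4×10⁻⁶×56×575 + 11.9×10⁻⁶×56×800 = 1.126 mm.
The walls prevent any net length change, so an axial force P (same in every segment) develops. Compatibility: P · Σ Lᵢ/(AᵢEᵢ) = δ_free.
The series flexibility is Σ Lᵢ/(AᵢEᵢ) = 575/(2200×105×10³) + 800/(2375×195×10³) = 4.217×10⁻⁶ mm/N.
Hence P = δ_free / Σ(L/AE) = 1.126/4.217×10⁻⁶ = 266.9 kN (tensile).

P ≈ 267 kN (tensile)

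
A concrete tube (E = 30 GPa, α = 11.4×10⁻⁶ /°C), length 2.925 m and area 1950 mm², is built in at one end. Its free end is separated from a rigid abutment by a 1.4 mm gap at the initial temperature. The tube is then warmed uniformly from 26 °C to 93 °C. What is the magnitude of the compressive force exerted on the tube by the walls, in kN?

Free thermal elongation = αΔT L = 11.4×10⁻⁶ × 67 × 2925 = 2.234 mm.
This exceeds the 1.4 mm gap, so the wall pushes back. The portion of expansion that must be recovered elastically is δ_free − gap = 2.234 − 1.4 = 0.8341 mm.
Compatibility: PL/(AE) = 0.8341 mm, so σ = P/A = E × (0.8341/2925) = 8.555 MPa.
Force on the wall = σA = 8.555 × 1950 mm² = 16.68 kN.

P ≈ 16.7 kN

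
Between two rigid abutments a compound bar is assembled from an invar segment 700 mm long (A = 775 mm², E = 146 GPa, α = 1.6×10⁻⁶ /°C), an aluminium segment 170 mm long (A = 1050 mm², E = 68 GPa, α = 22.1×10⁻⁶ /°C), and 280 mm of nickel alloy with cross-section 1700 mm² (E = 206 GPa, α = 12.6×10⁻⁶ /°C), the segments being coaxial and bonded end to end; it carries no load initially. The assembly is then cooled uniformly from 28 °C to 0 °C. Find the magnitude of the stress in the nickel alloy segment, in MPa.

With the walls removed the bar would change length by δ_free = Σ αᵢΔT Lᵢ = 1.6×10⁻⁶×28×700 + 22.1×10⁻⁶×28×170 + 12.6×10⁻⁶×28×280 = 0.2353 mm.
The walls prevent any net length change, so an axial force P (same in every segment) develops. Compatibility: P · Σ Lᵢ/(AᵢEᵢ) = δ_free.
The series flexibility is Σ Lᵢ/(AᵢEᵢ) = 700/(775×146×10³) + 170/(1050×68×10³) + 280/(1700×206×10³) = 9.367×10⁻⁶ mm/N.
P = 0.2353 / 9.367×10⁻⁶ = 25120 N = 25.12 kN, tensile.
σ_{nickel alloy} = P / A = 25120 / 1700 = 14.78 MPa.

σ ≈ 14.8 MPa (tensile)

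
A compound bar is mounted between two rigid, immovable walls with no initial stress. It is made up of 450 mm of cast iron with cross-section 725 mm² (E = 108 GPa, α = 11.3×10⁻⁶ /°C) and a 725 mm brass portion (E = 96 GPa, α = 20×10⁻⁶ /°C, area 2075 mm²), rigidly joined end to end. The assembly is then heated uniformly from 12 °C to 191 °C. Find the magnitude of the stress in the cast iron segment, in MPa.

Free thermal expansion of the whole bar: Σ αᵢΔT Lᵢ = 11.3×10⁻⁶×179×450 + 20×10⁻⁶×179×725 = 3.506 mm.
Since the ends are fixed, an axial force P builds up, equal in every segment, with P · Σ Lᵢ/(AᵢEᵢ) = δ_free.
Σ Lᵢ/(AᵢEᵢ) = 450/(725×108×10³) + 725/(2075×96×10³) = 9.387×10⁻⁶ mm/N.
P = 3.506 / 9.387×10⁻⁶ = 373500 N = 373.5 kN, compressive.
σ_{cast iron} = P / A = 373500 / 725 = 515.1 MPa.

σ ≈ 515 MPa (compressive)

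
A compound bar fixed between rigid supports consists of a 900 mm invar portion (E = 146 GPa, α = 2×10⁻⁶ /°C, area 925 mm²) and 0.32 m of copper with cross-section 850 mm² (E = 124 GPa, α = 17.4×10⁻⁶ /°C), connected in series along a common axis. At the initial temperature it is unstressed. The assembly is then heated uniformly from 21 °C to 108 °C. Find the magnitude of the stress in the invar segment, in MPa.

σ ≈ 71.4 MPa (compressive)

If the supports were absent, the total length change would be Σ αᵢΔT Lᵢ = 2×10⁻⁶×87×900 + 17.4×10⁻⁶×87×320 = 0.641 mm.
The rigid supports impose zero overall length change; the single axial force P common to all segments must satisfy P Σ Lᵢ/(AᵢEᵢ) = δ_free.
Σ Lᵢ/(AᵢEᵢ) = 900/(925×146×10³) + 320/(850×124×10³) = 9.7×10⁻⁶ mm/N.
So P = 0.641 / 9.7×10⁻⁶ = 66.08 kN, compressive.
σ_{invar} = P / A = 66080 / 925 = 71.44 MPa.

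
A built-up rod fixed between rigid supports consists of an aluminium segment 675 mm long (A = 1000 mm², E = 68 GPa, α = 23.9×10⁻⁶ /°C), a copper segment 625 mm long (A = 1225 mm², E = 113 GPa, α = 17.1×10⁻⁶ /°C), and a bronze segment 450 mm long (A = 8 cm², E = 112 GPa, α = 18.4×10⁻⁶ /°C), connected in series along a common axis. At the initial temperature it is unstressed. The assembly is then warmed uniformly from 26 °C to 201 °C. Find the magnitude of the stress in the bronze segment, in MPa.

σ ≈ 394 MPa (compressive)

With the walls removed the bar would change length by δ_free = Σ αᵢΔT Lᵢ = 23.9×10⁻⁶×175×675 + 17.1×10⁻⁶×175×625 + 18.4×10⁻⁶×175×450 = 6.142 mm.
The walls prevent any net length change, so an axial force P (same in every segment) develops. Compatibility: P · Σ Lᵢ/(AᵢEᵢ) = δ_free.
Σ Lᵢ/(AᵢEᵢ) = 675/(1000×68×10³) + 625/(1225×113×10³) + 450/(800×112×10³) = 1.946×10⁻⁵ mm/N.
P = 6.142 / 1.946×10⁻⁵ = 315600 N = 315.6 kN, compressive.
σ_{bronze} = P / A = 315600 / 800 = 394.5 MPa.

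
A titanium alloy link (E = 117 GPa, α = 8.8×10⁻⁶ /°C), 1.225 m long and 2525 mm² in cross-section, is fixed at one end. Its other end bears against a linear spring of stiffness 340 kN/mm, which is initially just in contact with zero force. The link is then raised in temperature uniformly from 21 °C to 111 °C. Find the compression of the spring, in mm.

The unrestrained thermal change is αΔT L = 8.8×10⁻⁶ × 90 × 1225 = 0.9702 mm.
With a force P in the spring, the elastic change of the link is PL/(AE) and that of the spring is P/k; compatibility requires their sum to equal δ_free.
P [ L/(AE) + 1/k ] = δ_free → P [ 1225/(2525×117×10³) + 1/(340×10³) ] = 0.9702.
P = 0.9702 / 7.088×10⁻⁶ = 136900 N.
Spring compression = P/k = 136900/(340×10³) = 0.4026 mm.

δ ≈ 0.403 mm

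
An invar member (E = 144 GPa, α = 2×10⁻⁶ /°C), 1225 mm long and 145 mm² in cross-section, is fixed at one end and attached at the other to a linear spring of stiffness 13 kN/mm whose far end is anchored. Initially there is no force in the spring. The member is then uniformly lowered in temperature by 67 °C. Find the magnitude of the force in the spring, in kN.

P ≈ 1.21 kN

The unrestrained thermal change is αΔT L = 2×10⁻⁶ × 67 × 1225 = 0.1642 mm.
Let P be the tensile force in the spring. The member extends elastically by PL/(AE) and the spring stretches by P/k; together these equal δ_free.
P [ L/(AE) + 1/k ] = δ_free → P [ 1225/(145×144×10³) + 1/(13×10³) ] = 0.1642.
P = 0.1642 / 0.0001356 = 1211 N.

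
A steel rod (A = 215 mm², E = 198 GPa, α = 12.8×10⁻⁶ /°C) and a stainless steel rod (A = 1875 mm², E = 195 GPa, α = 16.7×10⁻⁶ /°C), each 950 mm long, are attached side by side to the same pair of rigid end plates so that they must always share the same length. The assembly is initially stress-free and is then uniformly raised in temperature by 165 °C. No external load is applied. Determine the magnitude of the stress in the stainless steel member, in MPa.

σ ≈ 13.1 MPa (compressive)

The stainless steel has the larger α, so on heating it would change length more than the steel if both were free. The rigid plates force a common final length, so the stainless steel is put into compression and the steel into tension, with equal and opposite forces P (no external load).
Compatibility of the two members (thermal + elastic change equal): (α₁ − α₂)ΔT = P·[1/(A₁E₁) + 1/(A₂E₂)].
|α₁ − α₂|·ΔT = 3.9×10⁻⁶ × 165 = 0.0006435.
1/(A₁E₁) + 1/(A₂E₂) = 1/(215×198×10³) + 1/(1875×195×10³) = 2.623×10⁻⁸ N⁻¹.
P = 0.0006435 / 2.623×10⁻⁸ = 24540 N = 24.54 kN.
σ_{stainless steel} = P/A₂ = 24540/1875 = 13.09 MPa, compressive.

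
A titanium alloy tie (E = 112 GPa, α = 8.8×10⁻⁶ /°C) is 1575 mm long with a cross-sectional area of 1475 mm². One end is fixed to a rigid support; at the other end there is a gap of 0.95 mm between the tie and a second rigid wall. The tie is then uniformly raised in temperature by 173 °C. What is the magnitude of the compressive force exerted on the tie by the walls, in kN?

Free thermal elongation = αΔT L = 8.8×10⁻⁶ × 173 × 1575 = 2.398 mm.
After closing the 0.95 mm clearance, 2.398 − 0.95 = 1.448 mm of expansion remains to be suppressed by the wall.
Compatibility: PL/(AE) = 1.448 mm, so σ = P/A = E × (1.448/1575) = 103 MPa.
P = σA = 103 × 1475 = 151.9 kN.

P ≈ 152 kN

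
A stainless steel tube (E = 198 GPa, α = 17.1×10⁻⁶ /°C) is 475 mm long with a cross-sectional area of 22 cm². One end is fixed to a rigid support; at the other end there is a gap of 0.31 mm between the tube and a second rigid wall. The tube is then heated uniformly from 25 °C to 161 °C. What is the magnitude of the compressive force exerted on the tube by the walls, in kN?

P ≈ 729 kN

If the wall were absent the tube would grow by αΔT L = 17.1×10⁻⁶ × 136 × 475 = 1.105 mm.
After closing the 0.31 mm clearance, 1.105 − 0.31 = 0.7947 mm of expansion remains to be suppressed by the wall.
So σ = E(δ_free − g)/L = 198×10³ × 0.7947/475 = 331.2 MPa.
Force on the wall = σA = 331.2 × 2200 mm² = 728.7 kN.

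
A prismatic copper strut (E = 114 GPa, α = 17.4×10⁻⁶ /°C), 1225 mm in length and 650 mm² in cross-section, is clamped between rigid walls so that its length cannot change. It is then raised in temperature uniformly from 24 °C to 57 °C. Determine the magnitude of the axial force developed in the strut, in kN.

Full restraint means ε = 0, so the stress is σ = EαΔT = 114×10³ × 17.4×10⁻⁶ × 33 = 65.46 MPa.
Then P = σA = 65.46 × 650 mm² = 42.55 kN, compressive.

P ≈ 42.5 kN (compressive)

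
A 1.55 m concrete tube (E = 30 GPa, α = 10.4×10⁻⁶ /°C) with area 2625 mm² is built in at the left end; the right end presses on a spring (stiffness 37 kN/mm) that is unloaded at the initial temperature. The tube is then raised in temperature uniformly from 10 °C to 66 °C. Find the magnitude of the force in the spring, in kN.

Free thermal expansion: δ_free = αΔT L = 10.4×10⁻⁶ × 56 × 1550 = 0.9027 mm.
With a force P in the spring, the elastic change of the tube is PL/(AE) and that of the spring is P/k; compatibility requires their sum to equal δ_free.
P [ L/(AE) + 1/k ] = δ_free → P [ 1550/(2625×30×10³) + 1/(37×10³) ] = 0.9027.
P = 0.9027 / 4.671×10⁻⁵ = 19330 N.

P ≈ 19.3 kN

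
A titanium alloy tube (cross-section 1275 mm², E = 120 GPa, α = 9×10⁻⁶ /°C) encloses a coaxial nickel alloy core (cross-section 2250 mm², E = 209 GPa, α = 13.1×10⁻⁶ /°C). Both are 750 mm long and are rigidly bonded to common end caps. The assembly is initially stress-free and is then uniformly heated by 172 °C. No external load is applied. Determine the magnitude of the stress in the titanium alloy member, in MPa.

σ ≈ 63.8 MPa (tensile)

Equilibrium of a rigid end plate with no external load gives equal and opposite internal forces ±P in the two members. Since α_{nickel alloy} > α_{titanium alloy}, heating drives the nickel alloy into compression and the titanium alloy into tension.
Equating the net (thermal + elastic) strains gives |α₁ − α₂|·ΔT = P·[1/(A₁E₁) + 1/(A₂E₂)].
|α₁ − α₂|·ΔT = 4.1×10⁻⁶ × 172 = 0.0007052.
1/(A₁E₁) + 1/(A₂E₂) = 1/(1275×120×10³) + 1/(2250×209×10³) = 8.662×10⁻⁹ N⁻¹.
So P = 0.0007052 / 8.662×10⁻⁹ = 81.41 kN.
σ_{titanium alloy} = P/A₁ = 81410/1275 = 63.85 MPa, tensile.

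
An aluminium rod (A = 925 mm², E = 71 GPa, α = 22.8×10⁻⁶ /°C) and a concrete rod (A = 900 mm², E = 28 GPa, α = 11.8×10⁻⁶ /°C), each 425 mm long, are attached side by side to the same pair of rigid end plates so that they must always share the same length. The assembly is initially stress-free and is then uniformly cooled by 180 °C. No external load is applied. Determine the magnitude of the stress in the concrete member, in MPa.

Equilibrium of a rigid end plate with no external load gives equal and opposite internal forces ±P in the two members. Since α_{aluminium} > α_{concrete}, cooling drives the aluminium into tension and the concrete into compression.
Setting the final lengths equal and cancelling L: (α₁ − α₂)ΔT = P/(A₁E₁) + P/(A₂E₂).
|α₁ − α₂|·ΔT = 11×10⁻⁶ × 180 = 0.00198.
1/(A₁E₁) + 1/(A₂E₂) = 1/(925×71×10³) + 1/(900×28×10³) = 5.491×10⁻⁸ N⁻¹.
P = 0.00198 / 5.491×10⁻⁸ = 36060 N = 36.06 kN.
σ_{concrete} = P/A₂ = 36060/900 = 40.07 MPa, compressive.

σ ≈ 40.1 MPa (compressive)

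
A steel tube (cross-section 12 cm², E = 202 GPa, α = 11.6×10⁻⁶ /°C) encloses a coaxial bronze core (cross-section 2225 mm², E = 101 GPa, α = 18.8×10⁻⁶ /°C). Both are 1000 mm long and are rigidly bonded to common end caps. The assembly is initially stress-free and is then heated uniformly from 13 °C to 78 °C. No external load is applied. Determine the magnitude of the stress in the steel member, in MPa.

Equilibrium of a rigid end plate with no external load gives equal and opposite internal forces ±P in the two members. Since α_{bronze} > α_{steel}, heating drives the bronze into compression and the steel into tension.
Compatibility of the two members (thermal + elastic change equal): (α₁ − α₂)ΔT = P·[1/(A₁E₁) + 1/(A₂E₂)].
|α₁ − α₂|·ΔT = 7.2×10⁻⁶ × 65 = 0.000468.
1/(A₁E₁) + 1/(A₂E₂) = 1/(1200×202×10³) + 1/(2225×101×10³) = 8.575×10⁻⁹ N⁻¹.
P = 0.000468 / 8.575×10⁻⁹ = 54580 N = 54.58 kN.
σ_{steel} = P/A₁ = 54580/1200 = 45.48 MPa, tensile.

σ ≈ 45.5 MPa (tensile)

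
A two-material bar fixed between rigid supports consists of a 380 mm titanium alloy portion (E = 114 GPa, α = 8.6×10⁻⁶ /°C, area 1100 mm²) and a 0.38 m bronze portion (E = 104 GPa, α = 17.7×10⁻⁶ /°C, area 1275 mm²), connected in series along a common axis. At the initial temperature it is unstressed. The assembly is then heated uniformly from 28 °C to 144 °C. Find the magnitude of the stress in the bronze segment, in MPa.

If the supports were absent, the total length change would be Σ αᵢΔT Lᵢ = 8.6×10⁻⁶×116×380 + 17.7×10⁻⁶×116×380 = 1.159 mm.
Since the ends are fixed, an axial force P builds up, equal in every segment, with P · Σ Lᵢ/(AᵢEᵢ) = δ_free.
Σ Lᵢ/(AᵢEᵢ) = 380/(1100×114×10³) + 380/(1275×104×10³) = 5.896×10⁻⁶ mm/N.
Hence P = δ_free / Σ(L/AE) = 1.159/5.896×10⁻⁶ = 196.6 kN (compressive).
σ_{bronze} = P / A = 196600 / 1275 = 154.2 MPa.

σ ≈ 154 MPa (compressive)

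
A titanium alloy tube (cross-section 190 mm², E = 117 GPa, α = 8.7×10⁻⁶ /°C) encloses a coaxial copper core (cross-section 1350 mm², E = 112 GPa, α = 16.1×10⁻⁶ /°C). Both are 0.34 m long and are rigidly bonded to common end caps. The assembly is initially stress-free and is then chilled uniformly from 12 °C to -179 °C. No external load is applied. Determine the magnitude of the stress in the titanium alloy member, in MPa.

Both members must finish at the same length. With the larger α, the copper tends to over-contract; the plates restrain it, putting the copper in tension and the titanium alloy in compression. With no external load the two internal forces are equal and opposite, magnitude P.
Equating the net (thermal + elastic) strains gives |α₁ − α₂|·ΔT = P·[1/(A₁E₁) + 1/(A₂E₂)].
|α₁ − α₂|·ΔT = 7.4×10⁻⁶ × 191 = 0.001413.
1/(A₁E₁) + 1/(A₂E₂) = 1/(190×117×10³) + 1/(1350×112×10³) = 5.16×10⁻⁸ N⁻¹.
So P = 0.001413 / 5.16×10⁻⁸ = 27.39 kN.
σ_{titanium alloy} = P/A₁ = 27390/190 = 144.2 MPa, compressive.

σ ≈ 144 MPa (compressive)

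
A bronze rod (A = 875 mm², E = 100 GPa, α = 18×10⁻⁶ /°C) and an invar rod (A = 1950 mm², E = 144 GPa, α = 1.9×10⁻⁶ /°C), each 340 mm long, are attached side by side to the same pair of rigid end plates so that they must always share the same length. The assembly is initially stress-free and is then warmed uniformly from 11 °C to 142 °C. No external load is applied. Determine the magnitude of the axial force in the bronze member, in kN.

Equilibrium of a rigid end plate with no external load gives equal and opposite internal forces ±P in the two members. Since α_{bronze} > α_{invar}, heating drives the bronze into compression and the invar into tension.
Setting the final lengths equal and cancelling L: (α₁ − α₂)ΔT = P/(A₁E₁) + P/(A₂E₂).
|α₁ − α₂|·ΔT = 16.1×10⁻⁶ × 131 = 0.002109.
1/(A₁E₁) + 1/(A₂E₂) = 1/(875×100×10³) + 1/(1950×144×10³) = 1.499×10⁻⁸ N⁻¹.
So P = 0.002109 / 1.499×10⁻⁸ = 140.7 kN.

P ≈ 141 kN (compressive in the bronze)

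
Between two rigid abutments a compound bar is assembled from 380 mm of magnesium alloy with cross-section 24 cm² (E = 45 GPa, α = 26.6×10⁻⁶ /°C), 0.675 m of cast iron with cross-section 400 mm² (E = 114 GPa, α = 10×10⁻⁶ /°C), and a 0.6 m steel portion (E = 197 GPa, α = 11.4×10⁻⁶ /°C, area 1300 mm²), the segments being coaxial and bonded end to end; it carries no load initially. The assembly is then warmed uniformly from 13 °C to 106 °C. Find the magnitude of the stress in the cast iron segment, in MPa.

Free thermal expansion of the whole bar: Σ αᵢΔT Lᵢ = 26.6×10⁻⁶×93×380 + 10×10⁻⁶×93×675 + 11.4×10⁻⁶×93×600 = 2.204 mm.
The walls prevent any net length change, so an axial force P (same in every segment) develops. Compatibility: P · Σ Lᵢ/(AᵢEᵢ) = δ_free.
Σ Lᵢ/(AᵢEᵢ) = 380/(2400×45×10³) + 675/(400×114×10³) + 600/(1300×197×10³) = 2.066×10⁻⁵ mm/N.
P = 2.204 / 2.066×10⁻⁵ = 106700 N = 106.7 kN, compressive.
σ_{cast iron} = P / A = 106700 / 400 = 266.6 MPa.

σ ≈ 267 MPa (compressive)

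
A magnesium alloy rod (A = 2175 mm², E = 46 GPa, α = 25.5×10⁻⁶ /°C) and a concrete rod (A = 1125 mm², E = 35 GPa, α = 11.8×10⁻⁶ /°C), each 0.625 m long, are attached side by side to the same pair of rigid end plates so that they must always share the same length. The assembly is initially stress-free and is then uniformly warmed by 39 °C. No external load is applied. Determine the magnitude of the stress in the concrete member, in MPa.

σ ≈ 13.4 MPa (tensile)

The magnesium alloy has the larger α, so on heating it would change length more than the concrete if both were free. The rigid plates force a common final length, so the magnesium alloy is put into compression and the concrete into tension, with equal and opposite forces P (no external load).
Equating the net (thermal + elastic) strains gives |α₁ − α₂|·ΔT = P·[1/(A₁E₁) + 1/(A₂E₂)].
|α₁ − α₂|·ΔT = 13.7×10⁻⁶ × 39 = 0.0005343.
1/(A₁E₁) + 1/(A₂E₂) = 1/(2175×46×10³) + 1/(1125×35×10³) = 3.539×10⁻⁸ N⁻¹.
So P = 0.0005343 / 3.539×10⁻⁸ = 15.1 kN.
σ_{concrete} = P/A₂ = 15100/1125 = 13.42 MPa, tensile.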